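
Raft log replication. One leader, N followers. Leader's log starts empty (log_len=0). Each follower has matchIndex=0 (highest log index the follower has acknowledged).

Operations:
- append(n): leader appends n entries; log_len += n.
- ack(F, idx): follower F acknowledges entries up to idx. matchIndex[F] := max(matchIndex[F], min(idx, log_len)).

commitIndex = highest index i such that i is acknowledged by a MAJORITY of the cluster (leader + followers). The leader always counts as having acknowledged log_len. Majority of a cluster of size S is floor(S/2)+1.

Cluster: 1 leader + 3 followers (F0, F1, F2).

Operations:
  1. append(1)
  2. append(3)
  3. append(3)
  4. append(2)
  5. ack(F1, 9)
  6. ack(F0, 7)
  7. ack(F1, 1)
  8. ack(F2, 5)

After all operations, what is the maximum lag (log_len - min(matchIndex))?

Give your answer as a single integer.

Answer: 4

Derivation:
Op 1: append 1 -> log_len=1
Op 2: append 3 -> log_len=4
Op 3: append 3 -> log_len=7
Op 4: append 2 -> log_len=9
Op 5: F1 acks idx 9 -> match: F0=0 F1=9 F2=0; commitIndex=0
Op 6: F0 acks idx 7 -> match: F0=7 F1=9 F2=0; commitIndex=7
Op 7: F1 acks idx 1 -> match: F0=7 F1=9 F2=0; commitIndex=7
Op 8: F2 acks idx 5 -> match: F0=7 F1=9 F2=5; commitIndex=7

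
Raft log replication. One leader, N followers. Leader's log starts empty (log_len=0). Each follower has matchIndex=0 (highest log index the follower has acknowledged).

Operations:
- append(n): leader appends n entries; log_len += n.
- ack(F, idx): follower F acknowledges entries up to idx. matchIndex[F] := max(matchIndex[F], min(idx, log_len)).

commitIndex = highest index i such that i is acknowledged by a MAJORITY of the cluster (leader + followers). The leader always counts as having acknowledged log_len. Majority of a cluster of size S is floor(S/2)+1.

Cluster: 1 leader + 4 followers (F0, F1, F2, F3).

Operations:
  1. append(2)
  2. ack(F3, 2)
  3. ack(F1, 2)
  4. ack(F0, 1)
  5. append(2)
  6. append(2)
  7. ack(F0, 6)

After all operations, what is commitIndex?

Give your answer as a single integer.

Op 1: append 2 -> log_len=2
Op 2: F3 acks idx 2 -> match: F0=0 F1=0 F2=0 F3=2; commitIndex=0
Op 3: F1 acks idx 2 -> match: F0=0 F1=2 F2=0 F3=2; commitIndex=2
Op 4: F0 acks idx 1 -> match: F0=1 F1=2 F2=0 F3=2; commitIndex=2
Op 5: append 2 -> log_len=4
Op 6: append 2 -> log_len=6
Op 7: F0 acks idx 6 -> match: F0=6 F1=2 F2=0 F3=2; commitIndex=2

Answer: 2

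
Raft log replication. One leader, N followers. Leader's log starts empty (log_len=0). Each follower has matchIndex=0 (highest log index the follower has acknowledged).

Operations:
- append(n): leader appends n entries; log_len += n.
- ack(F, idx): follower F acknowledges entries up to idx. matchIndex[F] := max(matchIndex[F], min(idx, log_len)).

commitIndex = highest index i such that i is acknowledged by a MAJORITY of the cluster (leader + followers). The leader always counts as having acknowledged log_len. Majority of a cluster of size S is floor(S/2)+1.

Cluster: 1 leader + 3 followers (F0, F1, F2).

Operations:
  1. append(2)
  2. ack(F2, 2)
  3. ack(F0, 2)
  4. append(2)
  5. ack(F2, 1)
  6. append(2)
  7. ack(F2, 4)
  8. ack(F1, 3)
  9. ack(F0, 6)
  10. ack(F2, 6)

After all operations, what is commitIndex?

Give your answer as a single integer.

Op 1: append 2 -> log_len=2
Op 2: F2 acks idx 2 -> match: F0=0 F1=0 F2=2; commitIndex=0
Op 3: F0 acks idx 2 -> match: F0=2 F1=0 F2=2; commitIndex=2
Op 4: append 2 -> log_len=4
Op 5: F2 acks idx 1 -> match: F0=2 F1=0 F2=2; commitIndex=2
Op 6: append 2 -> log_len=6
Op 7: F2 acks idx 4 -> match: F0=2 F1=0 F2=4; commitIndex=2
Op 8: F1 acks idx 3 -> match: F0=2 F1=3 F2=4; commitIndex=3
Op 9: F0 acks idx 6 -> match: F0=6 F1=3 F2=4; commitIndex=4
Op 10: F2 acks idx 6 -> match: F0=6 F1=3 F2=6; commitIndex=6

Answer: 6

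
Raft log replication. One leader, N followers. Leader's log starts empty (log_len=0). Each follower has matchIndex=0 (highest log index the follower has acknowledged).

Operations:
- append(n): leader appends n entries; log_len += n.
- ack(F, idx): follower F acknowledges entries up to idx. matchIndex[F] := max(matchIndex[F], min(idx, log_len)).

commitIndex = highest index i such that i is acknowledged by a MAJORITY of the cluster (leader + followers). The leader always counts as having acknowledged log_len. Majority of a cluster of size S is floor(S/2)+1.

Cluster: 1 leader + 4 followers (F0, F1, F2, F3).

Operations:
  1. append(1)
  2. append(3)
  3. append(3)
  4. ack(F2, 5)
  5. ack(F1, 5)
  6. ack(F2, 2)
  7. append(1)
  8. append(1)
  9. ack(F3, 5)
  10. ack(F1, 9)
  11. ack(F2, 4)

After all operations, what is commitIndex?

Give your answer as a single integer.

Op 1: append 1 -> log_len=1
Op 2: append 3 -> log_len=4
Op 3: append 3 -> log_len=7
Op 4: F2 acks idx 5 -> match: F0=0 F1=0 F2=5 F3=0; commitIndex=0
Op 5: F1 acks idx 5 -> match: F0=0 F1=5 F2=5 F3=0; commitIndex=5
Op 6: F2 acks idx 2 -> match: F0=0 F1=5 F2=5 F3=0; commitIndex=5
Op 7: append 1 -> log_len=8
Op 8: append 1 -> log_len=9
Op 9: F3 acks idx 5 -> match: F0=0 F1=5 F2=5 F3=5; commitIndex=5
Op 10: F1 acks idx 9 -> match: F0=0 F1=9 F2=5 F3=5; commitIndex=5
Op 11: F2 acks idx 4 -> match: F0=0 F1=9 F2=5 F3=5; commitIndex=5

Answer: 5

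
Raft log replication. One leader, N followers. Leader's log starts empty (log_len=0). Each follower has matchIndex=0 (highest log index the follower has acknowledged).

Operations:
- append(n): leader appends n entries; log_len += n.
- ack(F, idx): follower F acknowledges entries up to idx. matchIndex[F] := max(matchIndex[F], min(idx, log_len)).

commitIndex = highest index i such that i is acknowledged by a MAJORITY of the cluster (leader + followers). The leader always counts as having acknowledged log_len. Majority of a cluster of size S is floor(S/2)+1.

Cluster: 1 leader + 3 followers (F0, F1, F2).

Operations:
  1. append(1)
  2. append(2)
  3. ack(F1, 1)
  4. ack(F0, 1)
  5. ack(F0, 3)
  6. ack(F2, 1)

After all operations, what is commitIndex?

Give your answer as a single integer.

Op 1: append 1 -> log_len=1
Op 2: append 2 -> log_len=3
Op 3: F1 acks idx 1 -> match: F0=0 F1=1 F2=0; commitIndex=0
Op 4: F0 acks idx 1 -> match: F0=1 F1=1 F2=0; commitIndex=1
Op 5: F0 acks idx 3 -> match: F0=3 F1=1 F2=0; commitIndex=1
Op 6: F2 acks idx 1 -> match: F0=3 F1=1 F2=1; commitIndex=1

Answer: 1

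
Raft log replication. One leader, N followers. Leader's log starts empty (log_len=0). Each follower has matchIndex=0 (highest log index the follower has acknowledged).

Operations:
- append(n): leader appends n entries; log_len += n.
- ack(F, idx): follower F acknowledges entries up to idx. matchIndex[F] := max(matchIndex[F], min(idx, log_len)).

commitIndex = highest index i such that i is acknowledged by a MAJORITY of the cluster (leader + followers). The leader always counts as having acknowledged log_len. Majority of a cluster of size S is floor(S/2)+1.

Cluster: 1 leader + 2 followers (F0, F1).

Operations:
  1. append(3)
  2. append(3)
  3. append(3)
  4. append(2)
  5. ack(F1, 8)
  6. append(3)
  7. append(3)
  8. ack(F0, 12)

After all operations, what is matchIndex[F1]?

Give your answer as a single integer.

Op 1: append 3 -> log_len=3
Op 2: append 3 -> log_len=6
Op 3: append 3 -> log_len=9
Op 4: append 2 -> log_len=11
Op 5: F1 acks idx 8 -> match: F0=0 F1=8; commitIndex=8
Op 6: append 3 -> log_len=14
Op 7: append 3 -> log_len=17
Op 8: F0 acks idx 12 -> match: F0=12 F1=8; commitIndex=12

Answer: 8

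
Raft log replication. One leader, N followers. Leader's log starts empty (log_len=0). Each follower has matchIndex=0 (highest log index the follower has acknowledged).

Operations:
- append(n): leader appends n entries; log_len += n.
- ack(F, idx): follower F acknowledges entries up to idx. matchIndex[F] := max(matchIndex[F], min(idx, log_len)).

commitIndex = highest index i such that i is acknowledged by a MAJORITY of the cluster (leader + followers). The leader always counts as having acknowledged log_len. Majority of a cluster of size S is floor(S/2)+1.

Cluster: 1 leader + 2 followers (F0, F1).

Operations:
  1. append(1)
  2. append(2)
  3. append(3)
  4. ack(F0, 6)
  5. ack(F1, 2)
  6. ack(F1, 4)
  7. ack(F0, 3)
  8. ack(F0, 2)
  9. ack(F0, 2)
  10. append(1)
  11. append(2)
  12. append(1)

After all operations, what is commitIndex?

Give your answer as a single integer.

Answer: 6

Derivation:
Op 1: append 1 -> log_len=1
Op 2: append 2 -> log_len=3
Op 3: append 3 -> log_len=6
Op 4: F0 acks idx 6 -> match: F0=6 F1=0; commitIndex=6
Op 5: F1 acks idx 2 -> match: F0=6 F1=2; commitIndex=6
Op 6: F1 acks idx 4 -> match: F0=6 F1=4; commitIndex=6
Op 7: F0 acks idx 3 -> match: F0=6 F1=4; commitIndex=6
Op 8: F0 acks idx 2 -> match: F0=6 F1=4; commitIndex=6
Op 9: F0 acks idx 2 -> match: F0=6 F1=4; commitIndex=6
Op 10: append 1 -> log_len=7
Op 11: append 2 -> log_len=9
Op 12: append 1 -> log_len=10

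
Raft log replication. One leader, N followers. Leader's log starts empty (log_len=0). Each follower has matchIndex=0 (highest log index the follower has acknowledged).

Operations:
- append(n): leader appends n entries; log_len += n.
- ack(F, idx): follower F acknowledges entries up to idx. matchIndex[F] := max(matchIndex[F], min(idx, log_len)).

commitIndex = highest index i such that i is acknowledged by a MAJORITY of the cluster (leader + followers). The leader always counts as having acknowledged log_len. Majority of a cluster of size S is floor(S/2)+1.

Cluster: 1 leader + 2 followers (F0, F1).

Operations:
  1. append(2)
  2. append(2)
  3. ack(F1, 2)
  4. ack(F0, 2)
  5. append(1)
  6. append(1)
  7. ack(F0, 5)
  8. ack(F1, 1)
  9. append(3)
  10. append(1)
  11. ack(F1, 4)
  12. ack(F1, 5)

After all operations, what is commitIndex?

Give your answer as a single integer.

Answer: 5

Derivation:
Op 1: append 2 -> log_len=2
Op 2: append 2 -> log_len=4
Op 3: F1 acks idx 2 -> match: F0=0 F1=2; commitIndex=2
Op 4: F0 acks idx 2 -> match: F0=2 F1=2; commitIndex=2
Op 5: append 1 -> log_len=5
Op 6: append 1 -> log_len=6
Op 7: F0 acks idx 5 -> match: F0=5 F1=2; commitIndex=5
Op 8: F1 acks idx 1 -> match: F0=5 F1=2; commitIndex=5
Op 9: append 3 -> log_len=9
Op 10: append 1 -> log_len=10
Op 11: F1 acks idx 4 -> match: F0=5 F1=4; commitIndex=5
Op 12: F1 acks idx 5 -> match: F0=5 F1=5; commitIndex=5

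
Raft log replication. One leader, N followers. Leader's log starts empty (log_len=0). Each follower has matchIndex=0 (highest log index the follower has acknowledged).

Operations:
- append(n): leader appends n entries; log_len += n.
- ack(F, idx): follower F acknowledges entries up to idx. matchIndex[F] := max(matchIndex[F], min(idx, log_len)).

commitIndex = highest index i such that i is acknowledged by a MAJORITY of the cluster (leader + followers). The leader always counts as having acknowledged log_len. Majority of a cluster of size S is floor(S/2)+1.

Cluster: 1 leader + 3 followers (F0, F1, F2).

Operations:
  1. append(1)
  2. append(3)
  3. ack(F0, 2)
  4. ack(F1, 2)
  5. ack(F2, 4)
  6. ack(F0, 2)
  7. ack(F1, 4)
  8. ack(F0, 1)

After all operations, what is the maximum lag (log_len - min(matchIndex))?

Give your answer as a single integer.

Answer: 2

Derivation:
Op 1: append 1 -> log_len=1
Op 2: append 3 -> log_len=4
Op 3: F0 acks idx 2 -> match: F0=2 F1=0 F2=0; commitIndex=0
Op 4: F1 acks idx 2 -> match: F0=2 F1=2 F2=0; commitIndex=2
Op 5: F2 acks idx 4 -> match: F0=2 F1=2 F2=4; commitIndex=2
Op 6: F0 acks idx 2 -> match: F0=2 F1=2 F2=4; commitIndex=2
Op 7: F1 acks idx 4 -> match: F0=2 F1=4 F2=4; commitIndex=4
Op 8: F0 acks idx 1 -> match: F0=2 F1=4 F2=4; commitIndex=4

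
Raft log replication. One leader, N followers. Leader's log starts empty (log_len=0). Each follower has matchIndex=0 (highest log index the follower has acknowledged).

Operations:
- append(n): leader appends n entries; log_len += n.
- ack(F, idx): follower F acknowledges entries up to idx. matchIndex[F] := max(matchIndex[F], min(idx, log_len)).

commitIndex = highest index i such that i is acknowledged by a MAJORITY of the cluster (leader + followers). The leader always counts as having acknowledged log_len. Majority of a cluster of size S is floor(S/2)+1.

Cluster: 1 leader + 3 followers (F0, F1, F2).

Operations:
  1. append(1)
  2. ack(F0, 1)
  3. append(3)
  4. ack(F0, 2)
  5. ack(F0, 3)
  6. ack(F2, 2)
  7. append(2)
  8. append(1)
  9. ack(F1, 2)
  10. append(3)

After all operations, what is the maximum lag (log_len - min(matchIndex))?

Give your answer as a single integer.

Answer: 8

Derivation:
Op 1: append 1 -> log_len=1
Op 2: F0 acks idx 1 -> match: F0=1 F1=0 F2=0; commitIndex=0
Op 3: append 3 -> log_len=4
Op 4: F0 acks idx 2 -> match: F0=2 F1=0 F2=0; commitIndex=0
Op 5: F0 acks idx 3 -> match: F0=3 F1=0 F2=0; commitIndex=0
Op 6: F2 acks idx 2 -> match: F0=3 F1=0 F2=2; commitIndex=2
Op 7: append 2 -> log_len=6
Op 8: append 1 -> log_len=7
Op 9: F1 acks idx 2 -> match: F0=3 F1=2 F2=2; commitIndex=2
Op 10: append 3 -> log_len=10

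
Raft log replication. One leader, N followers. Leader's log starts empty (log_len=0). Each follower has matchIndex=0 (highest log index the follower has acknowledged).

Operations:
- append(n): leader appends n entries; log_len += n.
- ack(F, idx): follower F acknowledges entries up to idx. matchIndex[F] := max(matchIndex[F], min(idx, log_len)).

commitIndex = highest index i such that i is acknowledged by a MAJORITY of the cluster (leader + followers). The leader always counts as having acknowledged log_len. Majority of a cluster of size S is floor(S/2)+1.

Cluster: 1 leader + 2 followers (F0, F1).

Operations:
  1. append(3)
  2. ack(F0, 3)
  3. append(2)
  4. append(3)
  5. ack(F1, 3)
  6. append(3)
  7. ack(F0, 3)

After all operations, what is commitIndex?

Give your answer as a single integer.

Op 1: append 3 -> log_len=3
Op 2: F0 acks idx 3 -> match: F0=3 F1=0; commitIndex=3
Op 3: append 2 -> log_len=5
Op 4: append 3 -> log_len=8
Op 5: F1 acks idx 3 -> match: F0=3 F1=3; commitIndex=3
Op 6: append 3 -> log_len=11
Op 7: F0 acks idx 3 -> match: F0=3 F1=3; commitIndex=3

Answer: 3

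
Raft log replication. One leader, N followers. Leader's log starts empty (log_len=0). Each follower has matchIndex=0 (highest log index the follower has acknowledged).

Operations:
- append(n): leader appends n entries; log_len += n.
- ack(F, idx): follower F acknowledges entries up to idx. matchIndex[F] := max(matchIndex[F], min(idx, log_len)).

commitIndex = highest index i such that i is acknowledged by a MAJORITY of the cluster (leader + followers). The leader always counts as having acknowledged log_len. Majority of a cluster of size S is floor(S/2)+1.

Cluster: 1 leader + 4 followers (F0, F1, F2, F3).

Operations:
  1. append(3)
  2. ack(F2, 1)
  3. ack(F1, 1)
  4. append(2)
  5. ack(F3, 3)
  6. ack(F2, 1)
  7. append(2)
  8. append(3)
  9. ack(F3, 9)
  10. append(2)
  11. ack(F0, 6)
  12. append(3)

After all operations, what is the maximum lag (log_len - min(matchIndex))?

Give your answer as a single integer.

Op 1: append 3 -> log_len=3
Op 2: F2 acks idx 1 -> match: F0=0 F1=0 F2=1 F3=0; commitIndex=0
Op 3: F1 acks idx 1 -> match: F0=0 F1=1 F2=1 F3=0; commitIndex=1
Op 4: append 2 -> log_len=5
Op 5: F3 acks idx 3 -> match: F0=0 F1=1 F2=1 F3=3; commitIndex=1
Op 6: F2 acks idx 1 -> match: F0=0 F1=1 F2=1 F3=3; commitIndex=1
Op 7: append 2 -> log_len=7
Op 8: append 3 -> log_len=10
Op 9: F3 acks idx 9 -> match: F0=0 F1=1 F2=1 F3=9; commitIndex=1
Op 10: append 2 -> log_len=12
Op 11: F0 acks idx 6 -> match: F0=6 F1=1 F2=1 F3=9; commitIndex=6
Op 12: append 3 -> log_len=15

Answer: 14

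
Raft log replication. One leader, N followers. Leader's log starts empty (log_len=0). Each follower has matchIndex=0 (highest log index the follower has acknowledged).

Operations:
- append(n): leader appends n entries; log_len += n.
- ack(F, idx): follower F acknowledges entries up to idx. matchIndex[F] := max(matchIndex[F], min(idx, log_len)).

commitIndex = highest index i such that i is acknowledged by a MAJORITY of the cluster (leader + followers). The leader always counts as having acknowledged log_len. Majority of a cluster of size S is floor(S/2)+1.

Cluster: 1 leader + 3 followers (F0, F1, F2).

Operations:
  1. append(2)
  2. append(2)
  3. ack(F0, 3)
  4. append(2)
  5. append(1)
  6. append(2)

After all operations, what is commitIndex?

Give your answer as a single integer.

Answer: 0

Derivation:
Op 1: append 2 -> log_len=2
Op 2: append 2 -> log_len=4
Op 3: F0 acks idx 3 -> match: F0=3 F1=0 F2=0; commitIndex=0
Op 4: append 2 -> log_len=6
Op 5: append 1 -> log_len=7
Op 6: append 2 -> log_len=9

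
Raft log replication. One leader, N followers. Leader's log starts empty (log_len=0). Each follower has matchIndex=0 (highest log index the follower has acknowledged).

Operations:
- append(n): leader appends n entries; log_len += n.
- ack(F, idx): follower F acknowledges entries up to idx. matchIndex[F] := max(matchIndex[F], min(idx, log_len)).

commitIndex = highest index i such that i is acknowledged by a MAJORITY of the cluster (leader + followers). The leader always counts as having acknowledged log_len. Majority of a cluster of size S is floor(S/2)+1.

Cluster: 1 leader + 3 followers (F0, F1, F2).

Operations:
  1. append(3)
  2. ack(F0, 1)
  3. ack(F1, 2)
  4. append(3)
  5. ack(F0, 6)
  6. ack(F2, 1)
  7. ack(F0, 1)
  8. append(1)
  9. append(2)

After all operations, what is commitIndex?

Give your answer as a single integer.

Answer: 2

Derivation:
Op 1: append 3 -> log_len=3
Op 2: F0 acks idx 1 -> match: F0=1 F1=0 F2=0; commitIndex=0
Op 3: F1 acks idx 2 -> match: F0=1 F1=2 F2=0; commitIndex=1
Op 4: append 3 -> log_len=6
Op 5: F0 acks idx 6 -> match: F0=6 F1=2 F2=0; commitIndex=2
Op 6: F2 acks idx 1 -> match: F0=6 F1=2 F2=1; commitIndex=2
Op 7: F0 acks idx 1 -> match: F0=6 F1=2 F2=1; commitIndex=2
Op 8: append 1 -> log_len=7
Op 9: append 2 -> log_len=9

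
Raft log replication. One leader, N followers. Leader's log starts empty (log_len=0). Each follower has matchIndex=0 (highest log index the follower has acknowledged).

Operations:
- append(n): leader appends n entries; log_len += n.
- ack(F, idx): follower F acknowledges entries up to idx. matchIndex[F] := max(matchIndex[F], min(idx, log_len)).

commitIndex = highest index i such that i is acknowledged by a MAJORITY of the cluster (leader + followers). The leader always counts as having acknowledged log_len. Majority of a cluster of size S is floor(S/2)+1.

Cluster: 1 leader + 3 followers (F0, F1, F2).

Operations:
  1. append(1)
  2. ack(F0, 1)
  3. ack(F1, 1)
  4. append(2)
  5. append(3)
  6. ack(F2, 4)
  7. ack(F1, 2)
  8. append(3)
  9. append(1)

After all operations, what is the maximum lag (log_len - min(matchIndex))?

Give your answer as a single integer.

Answer: 9

Derivation:
Op 1: append 1 -> log_len=1
Op 2: F0 acks idx 1 -> match: F0=1 F1=0 F2=0; commitIndex=0
Op 3: F1 acks idx 1 -> match: F0=1 F1=1 F2=0; commitIndex=1
Op 4: append 2 -> log_len=3
Op 5: append 3 -> log_len=6
Op 6: F2 acks idx 4 -> match: F0=1 F1=1 F2=4; commitIndex=1
Op 7: F1 acks idx 2 -> match: F0=1 F1=2 F2=4; commitIndex=2
Op 8: append 3 -> log_len=9
Op 9: append 1 -> log_len=10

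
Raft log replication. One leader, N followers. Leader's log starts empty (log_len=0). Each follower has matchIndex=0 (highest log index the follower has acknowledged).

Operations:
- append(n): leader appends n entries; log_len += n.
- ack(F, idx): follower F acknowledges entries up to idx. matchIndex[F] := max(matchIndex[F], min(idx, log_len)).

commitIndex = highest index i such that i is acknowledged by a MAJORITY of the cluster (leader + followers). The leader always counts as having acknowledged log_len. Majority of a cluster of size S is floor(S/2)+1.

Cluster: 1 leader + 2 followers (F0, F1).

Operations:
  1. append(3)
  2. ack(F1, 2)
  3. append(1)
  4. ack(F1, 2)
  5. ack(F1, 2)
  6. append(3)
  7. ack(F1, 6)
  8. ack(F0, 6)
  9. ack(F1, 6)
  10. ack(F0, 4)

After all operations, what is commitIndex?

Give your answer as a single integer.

Answer: 6

Derivation:
Op 1: append 3 -> log_len=3
Op 2: F1 acks idx 2 -> match: F0=0 F1=2; commitIndex=2
Op 3: append 1 -> log_len=4
Op 4: F1 acks idx 2 -> match: F0=0 F1=2; commitIndex=2
Op 5: F1 acks idx 2 -> match: F0=0 F1=2; commitIndex=2
Op 6: append 3 -> log_len=7
Op 7: F1 acks idx 6 -> match: F0=0 F1=6; commitIndex=6
Op 8: F0 acks idx 6 -> match: F0=6 F1=6; commitIndex=6
Op 9: F1 acks idx 6 -> match: F0=6 F1=6; commitIndex=6
Op 10: F0 acks idx 4 -> match: F0=6 F1=6; commitIndex=6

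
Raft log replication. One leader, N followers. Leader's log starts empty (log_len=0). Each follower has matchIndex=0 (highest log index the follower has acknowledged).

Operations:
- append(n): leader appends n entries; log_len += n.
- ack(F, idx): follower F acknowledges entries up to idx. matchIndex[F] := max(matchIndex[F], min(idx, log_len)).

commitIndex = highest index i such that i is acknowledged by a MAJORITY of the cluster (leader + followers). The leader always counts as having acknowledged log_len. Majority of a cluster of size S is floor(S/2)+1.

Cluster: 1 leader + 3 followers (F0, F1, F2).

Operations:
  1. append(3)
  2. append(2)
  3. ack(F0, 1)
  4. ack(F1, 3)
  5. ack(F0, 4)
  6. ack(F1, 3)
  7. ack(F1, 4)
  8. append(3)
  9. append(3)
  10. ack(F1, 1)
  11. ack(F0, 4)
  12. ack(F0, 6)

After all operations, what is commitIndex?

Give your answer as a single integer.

Answer: 4

Derivation:
Op 1: append 3 -> log_len=3
Op 2: append 2 -> log_len=5
Op 3: F0 acks idx 1 -> match: F0=1 F1=0 F2=0; commitIndex=0
Op 4: F1 acks idx 3 -> match: F0=1 F1=3 F2=0; commitIndex=1
Op 5: F0 acks idx 4 -> match: F0=4 F1=3 F2=0; commitIndex=3
Op 6: F1 acks idx 3 -> match: F0=4 F1=3 F2=0; commitIndex=3
Op 7: F1 acks idx 4 -> match: F0=4 F1=4 F2=0; commitIndex=4
Op 8: append 3 -> log_len=8
Op 9: append 3 -> log_len=11
Op 10: F1 acks idx 1 -> match: F0=4 F1=4 F2=0; commitIndex=4
Op 11: F0 acks idx 4 -> match: F0=4 F1=4 F2=0; commitIndex=4
Op 12: F0 acks idx 6 -> match: F0=6 F1=4 F2=0; commitIndex=4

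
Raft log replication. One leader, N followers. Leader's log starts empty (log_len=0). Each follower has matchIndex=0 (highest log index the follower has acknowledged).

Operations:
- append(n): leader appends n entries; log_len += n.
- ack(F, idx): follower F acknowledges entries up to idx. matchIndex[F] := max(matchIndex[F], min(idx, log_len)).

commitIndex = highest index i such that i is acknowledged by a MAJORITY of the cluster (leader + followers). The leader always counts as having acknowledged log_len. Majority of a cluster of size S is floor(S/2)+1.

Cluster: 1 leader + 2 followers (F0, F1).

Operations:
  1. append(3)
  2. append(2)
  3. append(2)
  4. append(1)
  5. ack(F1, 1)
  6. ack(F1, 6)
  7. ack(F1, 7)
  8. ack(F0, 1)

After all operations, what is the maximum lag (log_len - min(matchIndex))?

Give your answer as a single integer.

Answer: 7

Derivation:
Op 1: append 3 -> log_len=3
Op 2: append 2 -> log_len=5
Op 3: append 2 -> log_len=7
Op 4: append 1 -> log_len=8
Op 5: F1 acks idx 1 -> match: F0=0 F1=1; commitIndex=1
Op 6: F1 acks idx 6 -> match: F0=0 F1=6; commitIndex=6
Op 7: F1 acks idx 7 -> match: F0=0 F1=7; commitIndex=7
Op 8: F0 acks idx 1 -> match: F0=1 F1=7; commitIndex=7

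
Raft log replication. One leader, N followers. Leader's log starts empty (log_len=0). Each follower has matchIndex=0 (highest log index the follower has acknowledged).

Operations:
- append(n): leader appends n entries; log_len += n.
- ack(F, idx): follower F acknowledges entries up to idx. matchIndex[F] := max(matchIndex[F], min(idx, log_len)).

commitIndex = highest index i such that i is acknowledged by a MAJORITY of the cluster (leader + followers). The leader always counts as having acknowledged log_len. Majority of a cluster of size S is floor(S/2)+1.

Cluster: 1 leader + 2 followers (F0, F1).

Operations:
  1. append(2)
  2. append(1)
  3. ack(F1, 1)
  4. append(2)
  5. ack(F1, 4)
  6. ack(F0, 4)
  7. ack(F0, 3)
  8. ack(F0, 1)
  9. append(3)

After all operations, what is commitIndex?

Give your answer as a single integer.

Op 1: append 2 -> log_len=2
Op 2: append 1 -> log_len=3
Op 3: F1 acks idx 1 -> match: F0=0 F1=1; commitIndex=1
Op 4: append 2 -> log_len=5
Op 5: F1 acks idx 4 -> match: F0=0 F1=4; commitIndex=4
Op 6: F0 acks idx 4 -> match: F0=4 F1=4; commitIndex=4
Op 7: F0 acks idx 3 -> match: F0=4 F1=4; commitIndex=4
Op 8: F0 acks idx 1 -> match: F0=4 F1=4; commitIndex=4
Op 9: append 3 -> log_len=8

Answer: 4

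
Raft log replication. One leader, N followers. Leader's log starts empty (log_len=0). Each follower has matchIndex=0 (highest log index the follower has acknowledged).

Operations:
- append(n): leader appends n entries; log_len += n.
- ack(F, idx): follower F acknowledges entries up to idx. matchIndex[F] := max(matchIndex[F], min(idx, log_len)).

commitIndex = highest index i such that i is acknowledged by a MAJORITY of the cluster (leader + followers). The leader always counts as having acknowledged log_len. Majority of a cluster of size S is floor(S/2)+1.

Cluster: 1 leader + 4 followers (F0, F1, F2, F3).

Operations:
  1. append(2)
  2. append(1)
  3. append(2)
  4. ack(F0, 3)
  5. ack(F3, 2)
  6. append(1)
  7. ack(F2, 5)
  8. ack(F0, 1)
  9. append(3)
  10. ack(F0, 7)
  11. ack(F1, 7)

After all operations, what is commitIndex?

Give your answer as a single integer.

Answer: 7

Derivation:
Op 1: append 2 -> log_len=2
Op 2: append 1 -> log_len=3
Op 3: append 2 -> log_len=5
Op 4: F0 acks idx 3 -> match: F0=3 F1=0 F2=0 F3=0; commitIndex=0
Op 5: F3 acks idx 2 -> match: F0=3 F1=0 F2=0 F3=2; commitIndex=2
Op 6: append 1 -> log_len=6
Op 7: F2 acks idx 5 -> match: F0=3 F1=0 F2=5 F3=2; commitIndex=3
Op 8: F0 acks idx 1 -> match: F0=3 F1=0 F2=5 F3=2; commitIndex=3
Op 9: append 3 -> log_len=9
Op 10: F0 acks idx 7 -> match: F0=7 F1=0 F2=5 F3=2; commitIndex=5
Op 11: F1 acks idx 7 -> match: F0=7 F1=7 F2=5 F3=2; commitIndex=7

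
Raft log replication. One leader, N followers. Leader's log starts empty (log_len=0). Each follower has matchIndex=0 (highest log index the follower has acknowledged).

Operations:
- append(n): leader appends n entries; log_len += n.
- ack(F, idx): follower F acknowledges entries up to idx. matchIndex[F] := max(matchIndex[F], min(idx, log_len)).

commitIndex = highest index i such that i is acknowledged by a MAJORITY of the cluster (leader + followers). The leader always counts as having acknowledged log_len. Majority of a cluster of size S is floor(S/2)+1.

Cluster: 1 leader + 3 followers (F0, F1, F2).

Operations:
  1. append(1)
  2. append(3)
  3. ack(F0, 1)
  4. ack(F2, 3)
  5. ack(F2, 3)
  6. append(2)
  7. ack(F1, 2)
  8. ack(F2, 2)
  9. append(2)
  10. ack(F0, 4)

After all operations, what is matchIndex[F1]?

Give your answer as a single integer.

Op 1: append 1 -> log_len=1
Op 2: append 3 -> log_len=4
Op 3: F0 acks idx 1 -> match: F0=1 F1=0 F2=0; commitIndex=0
Op 4: F2 acks idx 3 -> match: F0=1 F1=0 F2=3; commitIndex=1
Op 5: F2 acks idx 3 -> match: F0=1 F1=0 F2=3; commitIndex=1
Op 6: append 2 -> log_len=6
Op 7: F1 acks idx 2 -> match: F0=1 F1=2 F2=3; commitIndex=2
Op 8: F2 acks idx 2 -> match: F0=1 F1=2 F2=3; commitIndex=2
Op 9: append 2 -> log_len=8
Op 10: F0 acks idx 4 -> match: F0=4 F1=2 F2=3; commitIndex=3

Answer: 2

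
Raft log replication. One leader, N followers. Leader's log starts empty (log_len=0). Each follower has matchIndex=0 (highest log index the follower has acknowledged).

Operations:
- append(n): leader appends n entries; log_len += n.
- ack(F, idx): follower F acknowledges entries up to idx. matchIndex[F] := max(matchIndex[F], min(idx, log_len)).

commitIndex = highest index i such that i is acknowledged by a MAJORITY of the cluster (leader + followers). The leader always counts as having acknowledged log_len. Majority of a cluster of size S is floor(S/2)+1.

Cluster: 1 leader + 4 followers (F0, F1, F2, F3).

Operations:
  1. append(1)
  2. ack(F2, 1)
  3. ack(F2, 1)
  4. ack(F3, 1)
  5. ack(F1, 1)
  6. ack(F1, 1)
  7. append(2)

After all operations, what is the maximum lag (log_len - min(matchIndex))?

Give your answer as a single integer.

Op 1: append 1 -> log_len=1
Op 2: F2 acks idx 1 -> match: F0=0 F1=0 F2=1 F3=0; commitIndex=0
Op 3: F2 acks idx 1 -> match: F0=0 F1=0 F2=1 F3=0; commitIndex=0
Op 4: F3 acks idx 1 -> match: F0=0 F1=0 F2=1 F3=1; commitIndex=1
Op 5: F1 acks idx 1 -> match: F0=0 F1=1 F2=1 F3=1; commitIndex=1
Op 6: F1 acks idx 1 -> match: F0=0 F1=1 F2=1 F3=1; commitIndex=1
Op 7: append 2 -> log_len=3

Answer: 3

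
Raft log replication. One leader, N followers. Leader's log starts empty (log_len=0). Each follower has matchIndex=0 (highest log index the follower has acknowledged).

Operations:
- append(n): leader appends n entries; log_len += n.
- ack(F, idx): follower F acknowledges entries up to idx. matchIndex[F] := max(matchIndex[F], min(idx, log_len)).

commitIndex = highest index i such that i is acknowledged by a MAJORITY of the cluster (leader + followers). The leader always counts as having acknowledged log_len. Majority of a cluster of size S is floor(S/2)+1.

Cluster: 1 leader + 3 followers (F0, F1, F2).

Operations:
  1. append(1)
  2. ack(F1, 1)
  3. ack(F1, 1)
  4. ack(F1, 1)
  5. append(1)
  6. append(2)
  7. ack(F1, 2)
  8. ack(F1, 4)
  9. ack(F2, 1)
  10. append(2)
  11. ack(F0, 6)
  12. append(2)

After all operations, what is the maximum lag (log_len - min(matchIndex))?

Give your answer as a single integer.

Answer: 7

Derivation:
Op 1: append 1 -> log_len=1
Op 2: F1 acks idx 1 -> match: F0=0 F1=1 F2=0; commitIndex=0
Op 3: F1 acks idx 1 -> match: F0=0 F1=1 F2=0; commitIndex=0
Op 4: F1 acks idx 1 -> match: F0=0 F1=1 F2=0; commitIndex=0
Op 5: append 1 -> log_len=2
Op 6: append 2 -> log_len=4
Op 7: F1 acks idx 2 -> match: F0=0 F1=2 F2=0; commitIndex=0
Op 8: F1 acks idx 4 -> match: F0=0 F1=4 F2=0; commitIndex=0
Op 9: F2 acks idx 1 -> match: F0=0 F1=4 F2=1; commitIndex=1
Op 10: append 2 -> log_len=6
Op 11: F0 acks idx 6 -> match: F0=6 F1=4 F2=1; commitIndex=4
Op 12: append 2 -> log_len=8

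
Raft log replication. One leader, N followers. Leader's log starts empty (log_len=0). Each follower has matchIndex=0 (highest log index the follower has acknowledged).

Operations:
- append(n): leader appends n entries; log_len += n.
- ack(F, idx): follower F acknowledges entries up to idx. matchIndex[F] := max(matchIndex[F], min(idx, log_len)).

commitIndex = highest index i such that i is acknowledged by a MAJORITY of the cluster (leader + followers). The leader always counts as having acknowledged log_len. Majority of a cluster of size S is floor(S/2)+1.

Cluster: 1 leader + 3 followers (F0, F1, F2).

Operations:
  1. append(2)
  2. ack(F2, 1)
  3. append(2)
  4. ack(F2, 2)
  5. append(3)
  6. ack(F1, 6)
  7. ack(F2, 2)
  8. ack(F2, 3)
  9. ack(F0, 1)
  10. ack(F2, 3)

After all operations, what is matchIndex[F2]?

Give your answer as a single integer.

Op 1: append 2 -> log_len=2
Op 2: F2 acks idx 1 -> match: F0=0 F1=0 F2=1; commitIndex=0
Op 3: append 2 -> log_len=4
Op 4: F2 acks idx 2 -> match: F0=0 F1=0 F2=2; commitIndex=0
Op 5: append 3 -> log_len=7
Op 6: F1 acks idx 6 -> match: F0=0 F1=6 F2=2; commitIndex=2
Op 7: F2 acks idx 2 -> match: F0=0 F1=6 F2=2; commitIndex=2
Op 8: F2 acks idx 3 -> match: F0=0 F1=6 F2=3; commitIndex=3
Op 9: F0 acks idx 1 -> match: F0=1 F1=6 F2=3; commitIndex=3
Op 10: F2 acks idx 3 -> match: F0=1 F1=6 F2=3; commitIndex=3

Answer: 3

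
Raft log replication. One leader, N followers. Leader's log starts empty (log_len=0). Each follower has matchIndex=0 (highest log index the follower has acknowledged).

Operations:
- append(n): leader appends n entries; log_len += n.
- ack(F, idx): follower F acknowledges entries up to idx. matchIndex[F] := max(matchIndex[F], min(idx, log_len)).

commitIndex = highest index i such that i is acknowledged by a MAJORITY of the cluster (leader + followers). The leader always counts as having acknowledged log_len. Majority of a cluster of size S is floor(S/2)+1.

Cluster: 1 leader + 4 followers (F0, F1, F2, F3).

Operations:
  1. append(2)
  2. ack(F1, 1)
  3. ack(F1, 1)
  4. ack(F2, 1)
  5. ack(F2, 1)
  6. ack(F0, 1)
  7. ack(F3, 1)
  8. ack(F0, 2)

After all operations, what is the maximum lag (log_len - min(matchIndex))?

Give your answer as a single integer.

Op 1: append 2 -> log_len=2
Op 2: F1 acks idx 1 -> match: F0=0 F1=1 F2=0 F3=0; commitIndex=0
Op 3: F1 acks idx 1 -> match: F0=0 F1=1 F2=0 F3=0; commitIndex=0
Op 4: F2 acks idx 1 -> match: F0=0 F1=1 F2=1 F3=0; commitIndex=1
Op 5: F2 acks idx 1 -> match: F0=0 F1=1 F2=1 F3=0; commitIndex=1
Op 6: F0 acks idx 1 -> match: F0=1 F1=1 F2=1 F3=0; commitIndex=1
Op 7: F3 acks idx 1 -> match: F0=1 F1=1 F2=1 F3=1; commitIndex=1
Op 8: F0 acks idx 2 -> match: F0=2 F1=1 F2=1 F3=1; commitIndex=1

Answer: 1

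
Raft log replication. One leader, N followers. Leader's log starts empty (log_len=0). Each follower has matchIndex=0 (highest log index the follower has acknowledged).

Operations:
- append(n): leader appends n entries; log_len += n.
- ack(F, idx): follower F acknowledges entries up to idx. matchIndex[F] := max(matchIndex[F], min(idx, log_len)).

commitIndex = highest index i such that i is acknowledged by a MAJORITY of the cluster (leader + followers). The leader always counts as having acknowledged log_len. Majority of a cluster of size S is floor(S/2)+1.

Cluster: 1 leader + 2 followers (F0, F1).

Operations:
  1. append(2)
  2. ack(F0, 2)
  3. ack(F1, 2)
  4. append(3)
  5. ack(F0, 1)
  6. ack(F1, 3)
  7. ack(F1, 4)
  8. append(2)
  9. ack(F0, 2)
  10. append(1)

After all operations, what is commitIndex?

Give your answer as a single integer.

Op 1: append 2 -> log_len=2
Op 2: F0 acks idx 2 -> match: F0=2 F1=0; commitIndex=2
Op 3: F1 acks idx 2 -> match: F0=2 F1=2; commitIndex=2
Op 4: append 3 -> log_len=5
Op 5: F0 acks idx 1 -> match: F0=2 F1=2; commitIndex=2
Op 6: F1 acks idx 3 -> match: F0=2 F1=3; commitIndex=3
Op 7: F1 acks idx 4 -> match: F0=2 F1=4; commitIndex=4
Op 8: append 2 -> log_len=7
Op 9: F0 acks idx 2 -> match: F0=2 F1=4; commitIndex=4
Op 10: append 1 -> log_len=8

Answer: 4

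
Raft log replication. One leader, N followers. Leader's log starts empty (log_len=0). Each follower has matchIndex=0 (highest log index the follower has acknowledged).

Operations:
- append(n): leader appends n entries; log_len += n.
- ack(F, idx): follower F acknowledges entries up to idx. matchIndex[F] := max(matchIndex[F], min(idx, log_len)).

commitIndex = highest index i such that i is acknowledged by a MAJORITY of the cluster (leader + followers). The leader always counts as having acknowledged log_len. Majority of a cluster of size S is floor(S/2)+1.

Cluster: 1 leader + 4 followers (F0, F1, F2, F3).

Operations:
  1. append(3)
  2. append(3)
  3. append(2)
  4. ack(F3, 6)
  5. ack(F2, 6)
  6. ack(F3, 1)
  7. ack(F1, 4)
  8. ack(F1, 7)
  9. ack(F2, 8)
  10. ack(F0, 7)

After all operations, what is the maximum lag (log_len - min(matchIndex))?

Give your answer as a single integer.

Op 1: append 3 -> log_len=3
Op 2: append 3 -> log_len=6
Op 3: append 2 -> log_len=8
Op 4: F3 acks idx 6 -> match: F0=0 F1=0 F2=0 F3=6; commitIndex=0
Op 5: F2 acks idx 6 -> match: F0=0 F1=0 F2=6 F3=6; commitIndex=6
Op 6: F3 acks idx 1 -> match: F0=0 F1=0 F2=6 F3=6; commitIndex=6
Op 7: F1 acks idx 4 -> match: F0=0 F1=4 F2=6 F3=6; commitIndex=6
Op 8: F1 acks idx 7 -> match: F0=0 F1=7 F2=6 F3=6; commitIndex=6
Op 9: F2 acks idx 8 -> match: F0=0 F1=7 F2=8 F3=6; commitIndex=7
Op 10: F0 acks idx 7 -> match: F0=7 F1=7 F2=8 F3=6; commitIndex=7

Answer: 2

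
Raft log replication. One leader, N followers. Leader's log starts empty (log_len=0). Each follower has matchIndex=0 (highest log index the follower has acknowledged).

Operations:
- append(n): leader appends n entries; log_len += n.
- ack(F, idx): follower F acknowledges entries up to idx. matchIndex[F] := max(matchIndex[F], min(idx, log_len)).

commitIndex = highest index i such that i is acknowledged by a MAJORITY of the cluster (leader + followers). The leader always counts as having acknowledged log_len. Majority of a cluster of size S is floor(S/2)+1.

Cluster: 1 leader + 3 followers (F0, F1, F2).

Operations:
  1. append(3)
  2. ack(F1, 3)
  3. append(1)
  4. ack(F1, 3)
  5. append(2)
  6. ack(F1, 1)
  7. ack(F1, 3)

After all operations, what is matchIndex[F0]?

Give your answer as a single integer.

Op 1: append 3 -> log_len=3
Op 2: F1 acks idx 3 -> match: F0=0 F1=3 F2=0; commitIndex=0
Op 3: append 1 -> log_len=4
Op 4: F1 acks idx 3 -> match: F0=0 F1=3 F2=0; commitIndex=0
Op 5: append 2 -> log_len=6
Op 6: F1 acks idx 1 -> match: F0=0 F1=3 F2=0; commitIndex=0
Op 7: F1 acks idx 3 -> match: F0=0 F1=3 F2=0; commitIndex=0

Answer: 0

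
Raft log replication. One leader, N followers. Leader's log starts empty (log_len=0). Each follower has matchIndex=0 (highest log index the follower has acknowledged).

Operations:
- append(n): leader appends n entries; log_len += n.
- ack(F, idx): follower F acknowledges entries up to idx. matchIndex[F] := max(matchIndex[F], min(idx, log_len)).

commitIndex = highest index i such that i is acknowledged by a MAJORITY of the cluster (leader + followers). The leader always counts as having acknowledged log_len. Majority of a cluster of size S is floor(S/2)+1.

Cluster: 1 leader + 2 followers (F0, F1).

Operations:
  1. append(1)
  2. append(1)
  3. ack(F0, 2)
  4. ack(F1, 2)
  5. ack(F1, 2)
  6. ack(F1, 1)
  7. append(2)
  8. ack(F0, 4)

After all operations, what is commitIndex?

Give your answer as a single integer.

Answer: 4

Derivation:
Op 1: append 1 -> log_len=1
Op 2: append 1 -> log_len=2
Op 3: F0 acks idx 2 -> match: F0=2 F1=0; commitIndex=2
Op 4: F1 acks idx 2 -> match: F0=2 F1=2; commitIndex=2
Op 5: F1 acks idx 2 -> match: F0=2 F1=2; commitIndex=2
Op 6: F1 acks idx 1 -> match: F0=2 F1=2; commitIndex=2
Op 7: append 2 -> log_len=4
Op 8: F0 acks idx 4 -> match: F0=4 F1=2; commitIndex=4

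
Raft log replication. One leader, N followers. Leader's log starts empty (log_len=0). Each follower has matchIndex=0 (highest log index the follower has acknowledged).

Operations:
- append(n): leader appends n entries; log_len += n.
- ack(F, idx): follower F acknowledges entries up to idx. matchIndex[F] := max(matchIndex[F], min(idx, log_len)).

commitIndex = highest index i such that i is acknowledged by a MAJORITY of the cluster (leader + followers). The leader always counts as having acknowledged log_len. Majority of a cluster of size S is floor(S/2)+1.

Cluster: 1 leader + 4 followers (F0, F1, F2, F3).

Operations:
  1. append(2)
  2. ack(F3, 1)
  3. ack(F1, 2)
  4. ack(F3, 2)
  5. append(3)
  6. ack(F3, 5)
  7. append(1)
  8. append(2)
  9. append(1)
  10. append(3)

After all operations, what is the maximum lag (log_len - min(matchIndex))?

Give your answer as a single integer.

Answer: 12

Derivation:
Op 1: append 2 -> log_len=2
Op 2: F3 acks idx 1 -> match: F0=0 F1=0 F2=0 F3=1; commitIndex=0
Op 3: F1 acks idx 2 -> match: F0=0 F1=2 F2=0 F3=1; commitIndex=1
Op 4: F3 acks idx 2 -> match: F0=0 F1=2 F2=0 F3=2; commitIndex=2
Op 5: append 3 -> log_len=5
Op 6: F3 acks idx 5 -> match: F0=0 F1=2 F2=0 F3=5; commitIndex=2
Op 7: append 1 -> log_len=6
Op 8: append 2 -> log_len=8
Op 9: append 1 -> log_len=9
Op 10: append 3 -> log_len=12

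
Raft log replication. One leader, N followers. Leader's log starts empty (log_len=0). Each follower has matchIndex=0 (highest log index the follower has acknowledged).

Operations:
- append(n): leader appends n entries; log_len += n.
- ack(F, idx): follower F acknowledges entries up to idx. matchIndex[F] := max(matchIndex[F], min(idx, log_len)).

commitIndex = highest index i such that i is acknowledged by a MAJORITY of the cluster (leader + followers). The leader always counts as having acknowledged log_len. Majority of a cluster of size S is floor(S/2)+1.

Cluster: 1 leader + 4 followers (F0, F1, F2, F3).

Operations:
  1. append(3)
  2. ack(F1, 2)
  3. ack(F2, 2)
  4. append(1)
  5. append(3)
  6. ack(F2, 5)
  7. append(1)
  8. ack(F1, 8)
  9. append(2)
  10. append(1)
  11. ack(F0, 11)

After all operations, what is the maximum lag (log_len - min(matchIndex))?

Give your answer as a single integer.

Op 1: append 3 -> log_len=3
Op 2: F1 acks idx 2 -> match: F0=0 F1=2 F2=0 F3=0; commitIndex=0
Op 3: F2 acks idx 2 -> match: F0=0 F1=2 F2=2 F3=0; commitIndex=2
Op 4: append 1 -> log_len=4
Op 5: append 3 -> log_len=7
Op 6: F2 acks idx 5 -> match: F0=0 F1=2 F2=5 F3=0; commitIndex=2
Op 7: append 1 -> log_len=8
Op 8: F1 acks idx 8 -> match: F0=0 F1=8 F2=5 F3=0; commitIndex=5
Op 9: append 2 -> log_len=10
Op 10: append 1 -> log_len=11
Op 11: F0 acks idx 11 -> match: F0=11 F1=8 F2=5 F3=0; commitIndex=8

Answer: 11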